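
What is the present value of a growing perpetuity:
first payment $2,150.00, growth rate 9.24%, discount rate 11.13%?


Formula: PV = C / (r - g)
Spread: r - g = 0.1113 - 0.0924 = 0.0189
Substituting: PV = $2,150.00 / 0.0189
PV = $113,756.61

$113,756.61


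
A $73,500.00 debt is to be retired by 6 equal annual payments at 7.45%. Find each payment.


Formula: PMT = PV * r / (1 - (1+r)^(-n))
Denominator: 1 - (1 + 0.0745)^(-6) = 0.350227
Numerator: $73,500.00 * 0.0745 = 5475.75
PMT = 5475.75 / 0.350227 = $15,634.85

$15,634.85


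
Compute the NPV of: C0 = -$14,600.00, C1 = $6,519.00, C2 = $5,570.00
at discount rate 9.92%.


Formula: NPV = C0 + C1/(1+r) + C2/(1+r)^2
Discount C1: $6,519.00 / (1 + 0.0992) = $5,930.68
Discount C2: $5,570.00 / (1 + 0.0992)^2 = $4,610.01
NPV = -$14,600.00 + $5,930.68 + $4,610.01 = -$4,059.31

-$4,059.31


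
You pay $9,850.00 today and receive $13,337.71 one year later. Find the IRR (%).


Formula: IRR = C1/C0 - 1
Substituting: IRR = $13,337.71 / $9,850.00 - 1
Ratio: 1.354082 - 1 = 0.354082
IRR = 35.4082%

35.4082%


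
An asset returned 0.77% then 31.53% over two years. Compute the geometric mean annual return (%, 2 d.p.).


Formula: Geometric mean = ((1+r1)*(1+r2))^(1/2) - 1
Product: (1 + 0.0077) * (1 + 0.3153) = 1.0077 * 1.3153 = 1.325428
Square root: 1.325428^0.5 = 1.151272
Geometric mean = 1.151272 - 1 = 0.151272
As percentage: 15.13%

15.13%


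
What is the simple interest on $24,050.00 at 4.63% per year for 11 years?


Formula: I = P * r * t
Substituting: I = $24,050.00 * 0.0463 * 11
Step: I = $24,050.00 * 0.5093
I = $12,248.67

$12,248.67


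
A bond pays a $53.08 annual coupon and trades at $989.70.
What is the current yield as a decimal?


Formula: Current yield = annual coupon / price
Substituting: CY = $53.08 / $989.70
CY = 0.053632

0.053632


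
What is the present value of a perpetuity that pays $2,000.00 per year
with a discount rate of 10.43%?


Formula: PV = C / r
Substituting: PV = $2,000.00 / 0.1043
PV = $19,175.46

$19,175.46


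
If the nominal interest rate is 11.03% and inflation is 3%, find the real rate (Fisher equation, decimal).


Formula: (1 + r_real) = (1 + r_nom) / (1 + inflation)
Substituting: (1 + r_real) = 1.1103 / 1.03
(1 + r_real) = 1.077961
r_real = 1.077961 - 1 = 0.077961

0.077961


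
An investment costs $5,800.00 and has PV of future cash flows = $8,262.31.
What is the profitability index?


Formula: PI = PV(cash flows) / initial investment
Substituting: PI = $8,262.31 / $5,800.00
PI = 1.4245

1.4245


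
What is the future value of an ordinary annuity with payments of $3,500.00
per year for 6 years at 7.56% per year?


Formula: FV = PMT * ((1+r)^n - 1) / r
Growth factor: (1 + 0.0756)^6 = 1.548477
Numerator: 1.548477 - 1 = 0.548477
FV = $3,500.00 * 0.548477 / 0.0756 = $25,392.45

$25,392.45


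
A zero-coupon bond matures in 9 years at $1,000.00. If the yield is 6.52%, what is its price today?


Formula: Price = FV / (1 + r)^n
Substituting: Price = $1,000.00 / (1 + 0.0652)^9
Discount factor: (1.0652)^9 = 1.765552
Price = $1,000.00 / 1.765552 = $566.40

$566.40


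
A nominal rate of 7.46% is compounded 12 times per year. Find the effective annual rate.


Formula: EAR = (1 + r/m)^m - 1
Period rate: r/m = 0.0746 / 12 = 0.006217
Compounding: (1 + 0.006217)^12 = 1.077204
EAR = 1.077204 - 1 = 0.077204

0.077204


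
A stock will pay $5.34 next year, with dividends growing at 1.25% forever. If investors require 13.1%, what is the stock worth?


Formula: P = D1 / (r - g)
Spread: r - g = 0.131 - 0.0125 = 0.1185
Substituting: P = $5.34 / 0.1185
P = $45.06

$45.06


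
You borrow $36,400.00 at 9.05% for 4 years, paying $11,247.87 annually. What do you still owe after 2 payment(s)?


Formula: Balance = PV*(1+r)^k - PMT*((1+r)^k - 1)/r
Growth: (1 + 0.0905)^2 = 1.18919
Accumulated factor: ((1+r)^k - 1)/r = 2.0905
Balance = $36,400.00 * 1.18919 - $11,247.87 * 2.0905
Balance = $19,772.85

$19,772.85


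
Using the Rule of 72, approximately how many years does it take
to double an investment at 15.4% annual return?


Formula: Years ≈ 72 / r
Substituting: Years ≈ 72 / 15.4
Years ≈ 4.7

4.7 years


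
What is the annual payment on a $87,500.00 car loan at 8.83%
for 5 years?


Formula: PMT = PV * r / (1 - (1+r)^(-n))
Denominator: 1 - (1 + 0.0883)^(-5) = 0.344977
Numerator: $87,500.00 * 0.0883 = 7726.25
PMT = 7726.25 / 0.344977 = $22,396.45

$22,396.45


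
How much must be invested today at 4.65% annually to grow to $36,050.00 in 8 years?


Formula: PV = FV / (1 + r)^n
Substituting: PV = $36,050.00 / (1 + 0.0465)^8
Discount factor: (1.0465)^8 = 1.438513
PV = $36,050.00 / 1.438513 = $25,060.60

$25,060.60


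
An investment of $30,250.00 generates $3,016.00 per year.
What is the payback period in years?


Formula: Payback = investment / annual cash flow
Substituting: Payback = $30,250.00 / $3,016.00
Payback = 10.0298 years

10.0298 years


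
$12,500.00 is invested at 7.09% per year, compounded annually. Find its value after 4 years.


Formula: FV = P * (1 + r)^n
Substituting: FV = $12,500.00 * (1 + 0.0709)^4
Growth factor: (1.0709)^4 = 1.315212
FV = $12,500.00 * 1.315212 = $16,440.15

$16,440.15


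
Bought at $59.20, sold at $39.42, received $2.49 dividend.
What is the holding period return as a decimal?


Formula: HPR = (P1 - P0 + D) / P0
Gain: $39.42 - $59.20 + $2.49 = -$17.29
HPR = -$17.29 / $59.20 = -0.2921

-0.2921


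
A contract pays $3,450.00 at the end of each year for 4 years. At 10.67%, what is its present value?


Formula: PV = PMT * (1 - (1+r)^(-n)) / r
Discount factor: (1 + 0.1067)^(-4) = 0.666623
Bracket: 1 - 0.666623 = 0.333377
PV = $3,450.00 * 0.333377 / 0.1067 = $10,779.29

$10,779.29


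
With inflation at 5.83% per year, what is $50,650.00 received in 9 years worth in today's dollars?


Formula: Real value = nominal / (1 + inflation)^years
Price level: (1 + 0.0583)^9 = 1.665249
Real value = $50,650.00 / 1.665249 = $30,415.87

$30,415.87


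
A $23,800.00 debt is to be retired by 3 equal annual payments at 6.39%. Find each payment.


Formula: PMT = PV * r / (1 - (1+r)^(-n))
Denominator: 1 - (1 + 0.0639)^(-3) = 0.16958
Numerator: $23,800.00 * 0.0639 = 1520.82
PMT = 1520.82 / 0.16958 = $8,968.13

$8,968.13


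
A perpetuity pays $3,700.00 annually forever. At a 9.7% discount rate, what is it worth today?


Formula: PV = C / r
Substituting: PV = $3,700.00 / 0.097
PV = $38,144.33

$38,144.33


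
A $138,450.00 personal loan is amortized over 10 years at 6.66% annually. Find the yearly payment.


Formula: PMT = PV * r / (1 - (1+r)^(-n))
Denominator: 1 - (1 + 0.0666)^(-10) = 0.475212
Numerator: $138,450.00 * 0.0666 = 9220.77
PMT = 9220.77 / 0.475212 = $19,403.50

$19,403.50


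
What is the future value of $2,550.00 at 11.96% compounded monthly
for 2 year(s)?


Formula: FV = P * (1 + r/m)^(m*t)
Period rate: r/m = 0.1196 / 12 = 0.009967
Total periods: m*t = 12 * 2 = 24
Growth factor: (1 + 0.009967)^24 = 1.268729
FV = $2,550.00 * 1.268729 = $3,235.26

$3,235.26


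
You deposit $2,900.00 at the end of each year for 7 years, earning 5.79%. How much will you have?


Formula: FV = PMT * ((1+r)^n - 1) / r
Growth factor: (1 + 0.0579)^7 = 1.482902
Numerator: 1.482902 - 1 = 0.482902
FV = $2,900.00 * 0.482902 / 0.0579 = $24,186.78

$24,186.78


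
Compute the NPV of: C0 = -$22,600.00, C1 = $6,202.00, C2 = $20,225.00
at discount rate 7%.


Formula: NPV = C0 + C1/(1+r) + C2/(1+r)^2
Discount C1: $6,202.00 / (1 + 0.07) = $5,796.26
Discount C2: $20,225.00 / (1 + 0.07)^2 = $17,665.30
NPV = -$22,600.00 + $5,796.26 + $17,665.30 = $861.56

$861.56


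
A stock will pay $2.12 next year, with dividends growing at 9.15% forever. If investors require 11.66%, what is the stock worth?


Formula: P = D1 / (r - g)
Spread: r - g = 0.1166 - 0.0915 = 0.0251
Substituting: P = $2.12 / 0.0251
P = $84.46

$84.46


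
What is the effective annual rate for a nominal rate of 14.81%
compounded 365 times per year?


Formula: EAR = (1 + r/m)^m - 1
Period rate: r/m = 0.1481 / 365 = 0.000406
Compounding: (1 + 0.000406)^365 = 1.159594
EAR = 1.159594 - 1 = 0.159594

0.159594


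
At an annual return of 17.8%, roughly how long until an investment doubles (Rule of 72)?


Formula: Years ≈ 72 / r
Substituting: Years ≈ 72 / 17.8
Years ≈ 4.0

4.0 years


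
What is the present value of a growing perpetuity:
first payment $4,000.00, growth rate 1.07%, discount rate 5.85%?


Formula: PV = C / (r - g)
Spread: r - g = 0.0585 - 0.0107 = 0.0478
Substituting: PV = $4,000.00 / 0.0478
PV = $83,682.01

$83,682.01


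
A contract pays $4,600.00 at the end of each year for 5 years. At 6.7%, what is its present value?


Formula: PV = PMT * (1 - (1+r)^(-n)) / r
Discount factor: (1 + 0.067)^(-5) = 0.723066
Bracket: 1 - 0.723066 = 0.276934
PV = $4,600.00 * 0.276934 / 0.067 = $19,013.38

$19,013.38


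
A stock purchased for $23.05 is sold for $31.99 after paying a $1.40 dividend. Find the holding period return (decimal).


Formula: HPR = (P1 - P0 + D) / P0
Gain: $31.99 - $23.05 + $1.40 = $10.34
HPR = $10.34 / $23.05 = 0.4486

0.4486


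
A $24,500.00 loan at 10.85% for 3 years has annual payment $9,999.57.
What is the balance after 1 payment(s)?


Formula: Balance = PV*(1+r)^k - PMT*((1+r)^k - 1)/r
Growth: (1 + 0.1085)^1 = 1.1085
Accumulated factor: ((1+r)^k - 1)/r = 1.0
Balance = $24,500.00 * 1.1085 - $9,999.57 * 1.0
Balance = $17,158.68

$17,158.68


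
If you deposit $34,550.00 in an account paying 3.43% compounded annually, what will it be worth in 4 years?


Formula: FV = P * (1 + r)^n
Substituting: FV = $34,550.00 * (1 + 0.0343)^4
Growth factor: (1.0343)^4 = 1.144422
FV = $34,550.00 * 1.144422 = $39,539.77

$39,539.77


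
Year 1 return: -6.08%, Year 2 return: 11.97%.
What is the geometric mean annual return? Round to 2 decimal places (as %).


Formula: Geometric mean = ((1+r1)*(1+r2))^(1/2) - 1
Product: (1 + -0.0608) * (1 + 0.1197) = 0.9392 * 1.1197 = 1.051622
Square root: 1.051622^0.5 = 1.025486
Geometric mean = 1.025486 - 1 = 0.025486
As percentage: 2.55%

2.55%


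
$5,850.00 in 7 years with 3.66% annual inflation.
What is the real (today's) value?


Formula: Real value = nominal / (1 + inflation)^years
Price level: (1 + 0.0366)^7 = 1.286111
Real value = $5,850.00 / 1.286111 = $4,548.60

$4,548.60


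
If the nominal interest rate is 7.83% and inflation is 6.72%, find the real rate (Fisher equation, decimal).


Formula: (1 + r_real) = (1 + r_nom) / (1 + inflation)
Substituting: (1 + r_real) = 1.0783 / 1.0672
(1 + r_real) = 1.010401
r_real = 1.010401 - 1 = 0.010401

0.010401


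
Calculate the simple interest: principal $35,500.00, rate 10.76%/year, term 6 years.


Formula: I = P * r * t
Substituting: I = $35,500.00 * 0.1076 * 6
Step: I = $35,500.00 * 0.6456
I = $22,918.80

$22,918.80


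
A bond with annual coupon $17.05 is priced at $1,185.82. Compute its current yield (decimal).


Formula: Current yield = annual coupon / price
Substituting: CY = $17.05 / $1,185.82
CY = 0.014378

0.014378


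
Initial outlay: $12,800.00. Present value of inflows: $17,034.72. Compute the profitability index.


Formula: PI = PV(cash flows) / initial investment
Substituting: PI = $17,034.72 / $12,800.00
PI = 1.3308

1.3308


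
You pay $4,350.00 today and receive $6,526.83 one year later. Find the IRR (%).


Formula: IRR = C1/C0 - 1
Substituting: IRR = $6,526.83 / $4,350.00 - 1
Ratio: 1.500421 - 1 = 0.500421
IRR = 50.0421%

50.0421%


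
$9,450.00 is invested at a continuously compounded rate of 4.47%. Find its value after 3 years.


Formula: FV = P * e^(r*t)
Exponent: r*t = 0.0447 * 3 = 0.1341
e^(0.1341) = 1.143507
FV = $9,450.00 * 1.143507 = $10,806.14

$10,806.14


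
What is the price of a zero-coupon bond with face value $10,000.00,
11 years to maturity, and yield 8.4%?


Formula: Price = FV / (1 + r)^n
Substituting: Price = $10,000.00 / (1 + 0.084)^11
Discount factor: (1.084)^11 = 2.428411
Price = $10,000.00 / 2.428411 = $4,117.92

$4,117.92


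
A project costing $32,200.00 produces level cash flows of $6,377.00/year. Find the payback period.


Formula: Payback = investment / annual cash flow
Substituting: Payback = $32,200.00 / $6,377.00
Payback = 5.0494 years

5.0494 years


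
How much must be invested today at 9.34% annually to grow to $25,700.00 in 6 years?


Formula: PV = FV / (1 + r)^n
Substituting: PV = $25,700.00 / (1 + 0.0934)^6
Discount factor: (1.0934)^6 = 1.708734
PV = $25,700.00 / 1.708734 = $15,040.38

$15,040.38


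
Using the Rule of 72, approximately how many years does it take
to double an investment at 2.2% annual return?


Formula: Years ≈ 72 / r
Substituting: Years ≈ 72 / 2.2
Years ≈ 32.7

32.7 years


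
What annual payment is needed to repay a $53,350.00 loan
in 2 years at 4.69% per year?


Formula: PMT = PV * r / (1 - (1+r)^(-n))
Denominator: 1 - (1 + 0.0469)^(-2) = 0.087591
Numerator: $53,350.00 * 0.0469 = 2502.115
PMT = 2502.115 / 0.087591 = $28,565.92

$28,565.92


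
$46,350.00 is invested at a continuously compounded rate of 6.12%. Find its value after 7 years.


Formula: FV = P * e^(r*t)
Exponent: r*t = 0.0612 * 7 = 0.4284
e^(0.4284) = 1.5348
FV = $46,350.00 * 1.5348 = $71,137.97

$71,137.97


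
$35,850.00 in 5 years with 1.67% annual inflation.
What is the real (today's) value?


Formula: Real value = nominal / (1 + inflation)^years
Price level: (1 + 0.0167)^5 = 1.086336
Real value = $35,850.00 / 1.086336 = $33,000.84

$33,000.84


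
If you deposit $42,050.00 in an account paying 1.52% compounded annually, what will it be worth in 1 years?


Formula: FV = P * (1 + r)^n
Substituting: FV = $42,050.00 * (1 + 0.0152)^1
Growth factor: (1.0152)^1 = 1.0152
FV = $42,050.00 * 1.0152 = $42,689.16

$42,689.16


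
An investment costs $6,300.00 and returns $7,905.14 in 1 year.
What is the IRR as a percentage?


Formula: IRR = C1/C0 - 1
Substituting: IRR = $7,905.14 / $6,300.00 - 1
Ratio: 1.254784 - 1 = 0.254784
IRR = 25.4784%

25.4784%


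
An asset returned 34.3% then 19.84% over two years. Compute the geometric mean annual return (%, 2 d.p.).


Formula: Geometric mean = ((1+r1)*(1+r2))^(1/2) - 1
Product: (1 + 0.343) * (1 + 0.1984) = 1.343 * 1.1984 = 1.609451
Square root: 1.609451^0.5 = 1.268641
Geometric mean = 1.268641 - 1 = 0.268641
As percentage: 26.86%

26.86%


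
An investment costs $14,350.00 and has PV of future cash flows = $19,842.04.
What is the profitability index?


Formula: PI = PV(cash flows) / initial investment
Substituting: PI = $19,842.04 / $14,350.00
PI = 1.3827

1.3827


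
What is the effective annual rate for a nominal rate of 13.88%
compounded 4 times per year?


Formula: EAR = (1 + r/m)^m - 1
Period rate: r/m = 0.1388 / 4 = 0.0347
Compounding: (1 + 0.0347)^4 = 1.146193
EAR = 1.146193 - 1 = 0.146193

0.146193


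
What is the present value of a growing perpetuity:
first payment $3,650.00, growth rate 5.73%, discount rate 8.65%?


Formula: PV = C / (r - g)
Spread: r - g = 0.0865 - 0.0573 = 0.0292
Substituting: PV = $3,650.00 / 0.0292
PV = $125,000.00

$125,000.00


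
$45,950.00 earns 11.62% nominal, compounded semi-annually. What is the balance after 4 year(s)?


Formula: FV = P * (1 + r/m)^(m*t)
Period rate: r/m = 0.1162 / 2 = 0.0581
Total periods: m*t = 2 * 4 = 8
Growth factor: (1 + 0.0581)^8 = 1.571136
FV = $45,950.00 * 1.571136 = $72,193.69

$72,193.69


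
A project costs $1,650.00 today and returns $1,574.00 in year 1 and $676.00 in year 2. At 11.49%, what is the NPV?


Formula: NPV = C0 + C1/(1+r) + C2/(1+r)^2
Discount C1: $1,574.00 / (1 + 0.1149) = $1,411.79
Discount C2: $676.00 / (1 + 0.1149)^2 = $543.84
NPV = -$1,650.00 + $1,411.79 + $543.84 = $305.63

$305.63


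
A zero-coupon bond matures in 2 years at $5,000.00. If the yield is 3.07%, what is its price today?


Formula: Price = FV / (1 + r)^n
Substituting: Price = $5,000.00 / (1 + 0.0307)^2
Discount factor: (1.0307)^2 = 1.062342
Price = $5,000.00 / 1.062342 = $4,706.58

$4,706.58


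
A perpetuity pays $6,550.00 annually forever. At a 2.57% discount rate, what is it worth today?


Formula: PV = C / r
Substituting: PV = $6,550.00 / 0.0257
PV = $254,863.81

$254,863.81


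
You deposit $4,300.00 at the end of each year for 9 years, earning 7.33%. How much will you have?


Formula: FV = PMT * ((1+r)^n - 1) / r
Growth factor: (1 + 0.0733)^9 = 1.890123
Numerator: 1.890123 - 1 = 0.890123
FV = $4,300.00 * 0.890123 / 0.0733 = $52,217.34

$52,217.34


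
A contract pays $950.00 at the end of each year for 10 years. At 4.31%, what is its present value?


Formula: PV = PMT * (1 - (1+r)^(-n)) / r
Discount factor: (1 + 0.0431)^(-10) = 0.655753
Bracket: 1 - 0.655753 = 0.344247
PV = $950.00 * 0.344247 / 0.0431 = $7,587.80

$7,587.80


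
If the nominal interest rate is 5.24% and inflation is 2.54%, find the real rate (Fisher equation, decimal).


Formula: (1 + r_real) = (1 + r_nom) / (1 + inflation)
Substituting: (1 + r_real) = 1.0524 / 1.0254
(1 + r_real) = 1.026331
r_real = 1.026331 - 1 = 0.026331

0.026331


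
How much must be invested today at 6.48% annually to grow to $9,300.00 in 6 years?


Formula: PV = FV / (1 + r)^n
Substituting: PV = $9,300.00 / (1 + 0.0648)^6
Discount factor: (1.0648)^6 = 1.457499
PV = $9,300.00 / 1.457499 = $6,380.79

$6,380.79


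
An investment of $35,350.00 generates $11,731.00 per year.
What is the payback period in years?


Formula: Payback = investment / annual cash flow
Substituting: Payback = $35,350.00 / $11,731.00
Payback = 3.0134 years

3.0134 years


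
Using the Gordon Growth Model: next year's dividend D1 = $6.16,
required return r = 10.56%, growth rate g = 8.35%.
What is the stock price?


Formula: P = D1 / (r - g)
Spread: r - g = 0.1056 - 0.0835 = 0.0221
Substituting: P = $6.16 / 0.0221
P = $278.73

$278.73


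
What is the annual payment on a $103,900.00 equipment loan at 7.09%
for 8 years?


Formula: PMT = PV * r / (1 - (1+r)^(-n))
Denominator: 1 - (1 + 0.0709)^(-8) = 0.421892
Numerator: $103,900.00 * 0.0709 = 7366.51
PMT = 7366.51 / 0.421892 = $17,460.64

$17,460.64


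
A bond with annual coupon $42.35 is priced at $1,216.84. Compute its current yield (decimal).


Formula: Current yield = annual coupon / price
Substituting: CY = $42.35 / $1,216.84
CY = 0.034803

0.034803


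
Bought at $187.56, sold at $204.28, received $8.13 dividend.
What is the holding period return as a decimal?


Formula: HPR = (P1 - P0 + D) / P0
Gain: $204.28 - $187.56 + $8.13 = $24.85
HPR = $24.85 / $187.56 = 0.1325

0.1325


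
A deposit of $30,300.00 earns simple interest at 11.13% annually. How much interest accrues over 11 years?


Formula: I = P * r * t
Substituting: I = $30,300.00 * 0.1113 * 11
Step: I = $30,300.00 * 1.2243
I = $37,096.29

$37,096.29


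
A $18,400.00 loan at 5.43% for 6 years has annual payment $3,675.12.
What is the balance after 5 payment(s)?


Formula: Balance = PV*(1+r)^k - PMT*((1+r)^k - 1)/r
Growth: (1 + 0.0543)^5 = 1.30263
Accumulated factor: ((1+r)^k - 1)/r = 5.573294
Balance = $18,400.00 * 1.30263 - $3,675.12 * 5.573294
Balance = $3,485.86

$3,485.86


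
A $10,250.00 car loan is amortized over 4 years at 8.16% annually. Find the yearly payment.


Formula: PMT = PV * r / (1 - (1+r)^(-n))
Denominator: 1 - (1 + 0.0816)^(-4) = 0.26931
Numerator: $10,250.00 * 0.0816 = 836.4
PMT = 836.4 / 0.26931 = $3,105.72

$3,105.72


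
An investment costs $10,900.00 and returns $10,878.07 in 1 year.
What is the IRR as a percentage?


Formula: IRR = C1/C0 - 1
Substituting: IRR = $10,878.07 / $10,900.00 - 1
Ratio: 0.997988 - 1 = -0.002012
IRR = -0.2012%

-0.2012%


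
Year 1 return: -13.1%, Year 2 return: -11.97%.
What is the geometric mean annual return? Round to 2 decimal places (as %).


Formula: Geometric mean = ((1+r1)*(1+r2))^(1/2) - 1
Product: (1 + -0.131) * (1 + -0.1197) = 0.869 * 0.8803 = 0.764981
Square root: 0.764981^0.5 = 0.874632
Geometric mean = 0.874632 - 1 = -0.125368
As percentage: -12.54%

-12.54%


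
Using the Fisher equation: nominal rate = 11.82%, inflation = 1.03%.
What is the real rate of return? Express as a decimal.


Formula: (1 + r_real) = (1 + r_nom) / (1 + inflation)
Substituting: (1 + r_real) = 1.1182 / 1.0103
(1 + r_real) = 1.1068
r_real = 1.1068 - 1 = 0.1068

0.1068


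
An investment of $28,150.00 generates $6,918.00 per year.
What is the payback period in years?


Formula: Payback = investment / annual cash flow
Substituting: Payback = $28,150.00 / $6,918.00
Payback = 4.0691 years

4.0691 years


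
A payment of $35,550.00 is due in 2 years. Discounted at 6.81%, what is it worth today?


Formula: PV = FV / (1 + r)^n
Substituting: PV = $35,550.00 / (1 + 0.0681)^2
Discount factor: (1.0681)^2 = 1.140838
PV = $35,550.00 / 1.140838 = $31,161.31

$31,161.31


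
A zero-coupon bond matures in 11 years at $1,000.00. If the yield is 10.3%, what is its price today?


Formula: Price = FV / (1 + r)^n
Substituting: Price = $1,000.00 / (1 + 0.103)^11
Discount factor: (1.103)^11 = 2.939887
Price = $1,000.00 / 2.939887 = $340.15

$340.15


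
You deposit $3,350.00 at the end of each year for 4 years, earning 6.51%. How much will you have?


Formula: FV = PMT * ((1+r)^n - 1) / r
Growth factor: (1 + 0.0651)^4 = 1.28695
Numerator: 1.28695 - 1 = 0.28695
FV = $3,350.00 * 0.28695 / 0.0651 = $14,766.22

$14,766.22


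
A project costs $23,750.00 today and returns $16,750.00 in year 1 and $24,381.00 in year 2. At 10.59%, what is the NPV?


Formula: NPV = C0 + C1/(1+r) + C2/(1+r)^2
Discount C1: $16,750.00 / (1 + 0.1059) = $15,146.03
Discount C2: $24,381.00 / (1 + 0.1059)^2 = $19,935.16
NPV = -$23,750.00 + $15,146.03 + $19,935.16 = $11,331.20

$11,331.20


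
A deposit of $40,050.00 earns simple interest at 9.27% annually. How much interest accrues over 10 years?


Formula: I = P * r * t
Substituting: I = $40,050.00 * 0.0927 * 10
Step: I = $40,050.00 * 0.927
I = $37,126.35

$37,126.35


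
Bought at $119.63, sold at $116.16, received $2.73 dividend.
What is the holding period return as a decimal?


Formula: HPR = (P1 - P0 + D) / P0
Gain: $116.16 - $119.63 + $2.73 = -$0.74
HPR = -$0.74 / $119.63 = -0.0062

-0.0062


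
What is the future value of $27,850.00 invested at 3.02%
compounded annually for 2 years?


Formula: FV = P * (1 + r)^n
Substituting: FV = $27,850.00 * (1 + 0.0302)^2
Growth factor: (1.0302)^2 = 1.061312
FV = $27,850.00 * 1.061312 = $29,557.54

$29,557.54


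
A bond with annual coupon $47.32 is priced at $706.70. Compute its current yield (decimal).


Formula: Current yield = annual coupon / price
Substituting: CY = $47.32 / $706.70
CY = 0.066959

0.066959


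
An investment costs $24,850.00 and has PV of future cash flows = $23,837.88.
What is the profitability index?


Formula: PI = PV(cash flows) / initial investment
Substituting: PI = $23,837.88 / $24,850.00
PI = 0.9593

0.9593


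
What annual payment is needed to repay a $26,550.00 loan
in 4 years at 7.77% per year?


Formula: PMT = PV * r / (1 - (1+r)^(-n))
Denominator: 1 - (1 + 0.0777)^(-4) = 0.258675
Numerator: $26,550.00 * 0.0777 = 2062.935
PMT = 2062.935 / 0.258675 = $7,975.00

$7,975.00


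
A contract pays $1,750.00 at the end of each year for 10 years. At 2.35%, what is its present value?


Formula: PV = PMT * (1 - (1+r)^(-n)) / r
Discount factor: (1 + 0.0235)^(-10) = 0.792723
Bracket: 1 - 0.792723 = 0.207277
PV = $1,750.00 * 0.207277 / 0.0235 = $15,435.51

$15,435.51


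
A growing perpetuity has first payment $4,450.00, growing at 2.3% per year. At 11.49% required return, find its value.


Formula: PV = C / (r - g)
Spread: r - g = 0.1149 - 0.023 = 0.0919
Substituting: PV = $4,450.00 / 0.0919
PV = $48,422.20

$48,422.20


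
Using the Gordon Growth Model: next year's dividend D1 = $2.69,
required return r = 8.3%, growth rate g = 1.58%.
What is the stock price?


Formula: P = D1 / (r - g)
Spread: r - g = 0.083 - 0.0158 = 0.0672
Substituting: P = $2.69 / 0.0672
P = $40.03

$40.03


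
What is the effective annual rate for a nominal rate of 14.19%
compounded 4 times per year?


Formula: EAR = (1 + r/m)^m - 1
Period rate: r/m = 0.1419 / 4 = 0.035475
Compounding: (1 + 0.035475)^4 = 1.149631
EAR = 1.149631 - 1 = 0.149631

0.149631


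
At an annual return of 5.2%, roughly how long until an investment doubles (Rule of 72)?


Formula: Years ≈ 72 / r
Substituting: Years ≈ 72 / 5.2
Years ≈ 13.8

13.8 years


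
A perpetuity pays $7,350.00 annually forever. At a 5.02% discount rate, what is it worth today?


Formula: PV = C / r
Substituting: PV = $7,350.00 / 0.0502
PV = $146,414.34

$146,414.34


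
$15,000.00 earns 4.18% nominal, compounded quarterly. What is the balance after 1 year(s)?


Formula: FV = P * (1 + r/m)^(m*t)
Period rate: r/m = 0.0418 / 4 = 0.01045
Total periods: m*t = 4 * 1 = 4
Growth factor: (1 + 0.01045)^4 = 1.04246
FV = $15,000.00 * 1.04246 = $15,636.90

$15,636.90


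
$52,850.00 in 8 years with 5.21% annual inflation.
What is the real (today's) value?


Formula: Real value = nominal / (1 + inflation)^years
Price level: (1 + 0.0521)^8 = 1.501261
Real value = $52,850.00 / 1.501261 = $35,203.74

$35,203.74


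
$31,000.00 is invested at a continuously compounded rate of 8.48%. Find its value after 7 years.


Formula: FV = P * e^(r*t)
Exponent: r*t = 0.0848 * 7 = 0.5936
e^(0.5936) = 1.810494
FV = $31,000.00 * 1.810494 = $56,125.33

$56,125.33


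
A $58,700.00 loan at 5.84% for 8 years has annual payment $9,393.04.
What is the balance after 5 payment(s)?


Formula: Balance = PV*(1+r)^k - PMT*((1+r)^k - 1)/r
Growth: (1 + 0.0584)^5 = 1.328156
Accumulated factor: ((1+r)^k - 1)/r = 5.619113
Balance = $58,700.00 * 1.328156 - $9,393.04 * 5.619113
Balance = $25,182.22

$25,182.22


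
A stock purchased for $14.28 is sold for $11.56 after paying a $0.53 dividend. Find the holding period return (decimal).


Formula: HPR = (P1 - P0 + D) / P0
Gain: $11.56 - $14.28 + $0.53 = -$2.19
HPR = -$2.19 / $14.28 = -0.1534

-0.1534


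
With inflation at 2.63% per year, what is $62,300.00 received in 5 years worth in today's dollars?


Formula: Real value = nominal / (1 + inflation)^years
Price level: (1 + 0.0263)^5 = 1.138601
Real value = $62,300.00 / 1.138601 = $54,716.26

$54,716.26


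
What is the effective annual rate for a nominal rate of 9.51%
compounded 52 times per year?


Formula: EAR = (1 + r/m)^m - 1
Period rate: r/m = 0.0951 / 52 = 0.001829
Compounding: (1 + 0.001829)^52 = 1.099673
EAR = 1.099673 - 1 = 0.099673

0.099673


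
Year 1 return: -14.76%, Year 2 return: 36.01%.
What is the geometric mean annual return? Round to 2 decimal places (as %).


Formula: Geometric mean = ((1+r1)*(1+r2))^(1/2) - 1
Product: (1 + -0.1476) * (1 + 0.3601) = 0.8524 * 1.3601 = 1.159349
Square root: 1.159349^0.5 = 1.076731
Geometric mean = 1.076731 - 1 = 0.076731
As percentage: 7.67%

7.67%


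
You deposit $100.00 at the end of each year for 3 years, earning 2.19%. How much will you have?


Formula: FV = PMT * ((1+r)^n - 1) / r
Growth factor: (1 + 0.0219)^3 = 1.067149
Numerator: 1.067149 - 1 = 0.067149
FV = $100.00 * 0.067149 / 0.0219 = $306.62

$306.62


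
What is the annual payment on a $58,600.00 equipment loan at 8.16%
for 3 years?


Formula: PMT = PV * r / (1 - (1+r)^(-n))
Denominator: 1 - (1 + 0.0816)^(-3) = 0.209685
Numerator: $58,600.00 * 0.0816 = 4781.76
PMT = 4781.76 / 0.209685 = $22,804.44

$22,804.44


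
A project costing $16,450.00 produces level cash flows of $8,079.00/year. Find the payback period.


Formula: Payback = investment / annual cash flow
Substituting: Payback = $16,450.00 / $8,079.00
Payback = 2.0361 years

2.0361 years


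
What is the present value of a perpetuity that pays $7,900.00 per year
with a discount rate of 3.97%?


Formula: PV = C / r
Substituting: PV = $7,900.00 / 0.0397
PV = $198,992.44

$198,992.44


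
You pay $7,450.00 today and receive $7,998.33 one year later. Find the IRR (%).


Formula: IRR = C1/C0 - 1
Substituting: IRR = $7,998.33 / $7,450.00 - 1
Ratio: 1.073601 - 1 = 0.073601
IRR = 7.3601%

7.3601%


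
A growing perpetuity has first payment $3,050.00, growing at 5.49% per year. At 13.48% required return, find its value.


Formula: PV = C / (r - g)
Spread: r - g = 0.1348 - 0.0549 = 0.0799
Substituting: PV = $3,050.00 / 0.0799
PV = $38,172.72

$38,172.72


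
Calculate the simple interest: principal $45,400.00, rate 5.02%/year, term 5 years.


Formula: I = P * r * t
Substituting: I = $45,400.00 * 0.0502 * 5
Step: I = $45,400.00 * 0.251
I = $11,395.40

$11,395.40


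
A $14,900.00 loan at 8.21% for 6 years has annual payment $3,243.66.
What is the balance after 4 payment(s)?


Formula: Balance = PV*(1+r)^k - PMT*((1+r)^k - 1)/r
Growth: (1 + 0.0821)^4 = 1.371101
Accumulated factor: ((1+r)^k - 1)/r = 4.520115
Balance = $14,900.00 * 1.371101 - $3,243.66 * 4.520115
Balance = $5,767.70

$5,767.70


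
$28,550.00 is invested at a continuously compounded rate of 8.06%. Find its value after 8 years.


Formula: FV = P * e^(r*t)
Exponent: r*t = 0.0806 * 8 = 0.6448
e^(0.6448) = 1.905606
FV = $28,550.00 * 1.905606 = $54,405.05

$54,405.05


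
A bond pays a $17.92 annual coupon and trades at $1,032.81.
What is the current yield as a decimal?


Formula: Current yield = annual coupon / price
Substituting: CY = $17.92 / $1,032.81
CY = 0.017351

0.017351


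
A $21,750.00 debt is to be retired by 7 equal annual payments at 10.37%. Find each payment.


Formula: PMT = PV * r / (1 - (1+r)^(-n))
Denominator: 1 - (1 + 0.1037)^(-7) = 0.498763
Numerator: $21,750.00 * 0.1037 = 2255.475
PMT = 2255.475 / 0.498763 = $4,522.13

$4,522.13


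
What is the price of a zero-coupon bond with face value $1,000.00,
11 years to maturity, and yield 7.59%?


Formula: Price = FV / (1 + r)^n
Substituting: Price = $1,000.00 / (1 + 0.0759)^11
Discount factor: (1.0759)^11 = 2.236099
Price = $1,000.00 / 2.236099 = $447.21

$447.21


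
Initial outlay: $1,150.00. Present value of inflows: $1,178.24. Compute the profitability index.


Formula: PI = PV(cash flows) / initial investment
Substituting: PI = $1,178.24 / $1,150.00
PI = 1.0246

1.0246


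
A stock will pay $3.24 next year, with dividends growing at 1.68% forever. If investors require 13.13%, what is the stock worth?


Formula: P = D1 / (r - g)
Spread: r - g = 0.1313 - 0.0168 = 0.1145
Substituting: P = $3.24 / 0.1145
P = $28.30

$28.30


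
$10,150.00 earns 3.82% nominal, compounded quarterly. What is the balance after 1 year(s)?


Formula: FV = P * (1 + r/m)^(m*t)
Period rate: r/m = 0.0382 / 4 = 0.00955
Total periods: m*t = 4 * 1 = 4
Growth factor: (1 + 0.00955)^4 = 1.038751
FV = $10,150.00 * 1.038751 = $10,543.32

$10,543.32


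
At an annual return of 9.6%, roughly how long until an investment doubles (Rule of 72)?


Formula: Years ≈ 72 / r
Substituting: Years ≈ 72 / 9.6
Years ≈ 7.5

7.5 years


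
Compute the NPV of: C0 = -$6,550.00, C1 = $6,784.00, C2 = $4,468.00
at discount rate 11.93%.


Formula: NPV = C0 + C1/(1+r) + C2/(1+r)^2
Discount C1: $6,784.00 / (1 + 0.1193) = $6,060.93
Discount C2: $4,468.00 / (1 + 0.1193)^2 = $3,566.32
NPV = -$6,550.00 + $6,060.93 + $3,566.32 = $3,077.25

$3,077.25


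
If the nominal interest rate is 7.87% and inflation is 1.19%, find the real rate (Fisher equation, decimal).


Formula: (1 + r_real) = (1 + r_nom) / (1 + inflation)
Substituting: (1 + r_real) = 1.0787 / 1.0119
(1 + r_real) = 1.066014
r_real = 1.066014 - 1 = 0.066014

0.066014


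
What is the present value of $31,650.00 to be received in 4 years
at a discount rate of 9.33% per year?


Formula: PV = FV / (1 + r)^n
Substituting: PV = $31,650.00 / (1 + 0.0933)^4
Discount factor: (1.0933)^4 = 1.428754
PV = $31,650.00 / 1.428754 = $22,152.17

$22,152.17


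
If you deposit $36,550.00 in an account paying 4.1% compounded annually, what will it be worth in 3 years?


Formula: FV = P * (1 + r)^n
Substituting: FV = $36,550.00 * (1 + 0.041)^3
Growth factor: (1.041)^3 = 1.128112
FV = $36,550.00 * 1.128112 = $41,232.49

$41,232.49


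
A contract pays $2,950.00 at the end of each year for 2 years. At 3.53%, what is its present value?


Formula: PV = PMT * (1 - (1+r)^(-n)) / r
Discount factor: (1 + 0.0353)^(-2) = 0.93297
Bracket: 1 - 0.93297 = 0.06703
PV = $2,950.00 * 0.06703 / 0.0353 = $5,601.68

$5,601.68


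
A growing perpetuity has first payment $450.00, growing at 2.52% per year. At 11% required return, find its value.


Formula: PV = C / (r - g)
Spread: r - g = 0.11 - 0.0252 = 0.0848
Substituting: PV = $450.00 / 0.0848
PV = $5,306.60

$5,306.60


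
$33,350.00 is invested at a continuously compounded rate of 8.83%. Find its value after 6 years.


Formula: FV = P * e^(r*t)
Exponent: r*t = 0.0883 * 6 = 0.5298
e^(0.5298) = 1.698593
FV = $33,350.00 * 1.698593 = $56,648.06

$56,648.06


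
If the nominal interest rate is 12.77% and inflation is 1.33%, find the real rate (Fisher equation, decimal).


Formula: (1 + r_real) = (1 + r_nom) / (1 + inflation)
Substituting: (1 + r_real) = 1.1277 / 1.0133
(1 + r_real) = 1.112898
r_real = 1.112898 - 1 = 0.112898

0.112898


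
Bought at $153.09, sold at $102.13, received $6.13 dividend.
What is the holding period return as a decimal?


Formula: HPR = (P1 - P0 + D) / P0
Gain: $102.13 - $153.09 + $6.13 = -$44.83
HPR = -$44.83 / $153.09 = -0.2928

-0.2928


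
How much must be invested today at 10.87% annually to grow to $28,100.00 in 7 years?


Formula: PV = FV / (1 + r)^n
Substituting: PV = $28,100.00 / (1 + 0.1087)^7
Discount factor: (1.1087)^7 = 2.059199
PV = $28,100.00 / 2.059199 = $13,646.08

$13,646.08


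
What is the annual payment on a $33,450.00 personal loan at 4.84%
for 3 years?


Formula: PMT = PV * r / (1 - (1+r)^(-n))
Denominator: 1 - (1 + 0.0484)^(-3) = 0.132201
Numerator: $33,450.00 * 0.0484 = 1618.98
PMT = 1618.98 / 0.132201 = $12,246.32

$12,246.32


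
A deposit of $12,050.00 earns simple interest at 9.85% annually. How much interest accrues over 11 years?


Formula: I = P * r * t
Substituting: I = $12,050.00 * 0.0985 * 11
Step: I = $12,050.00 * 1.0835
I = $13,056.18

$13,056.18


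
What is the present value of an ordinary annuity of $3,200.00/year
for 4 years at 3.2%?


Formula: PV = PMT * (1 - (1+r)^(-n)) / r
Discount factor: (1 + 0.032)^(-4) = 0.88162
Bracket: 1 - 0.88162 = 0.11838
PV = $3,200.00 * 0.11838 / 0.032 = $11,838.05

$11,838.05


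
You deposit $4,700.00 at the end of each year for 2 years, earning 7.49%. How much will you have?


Formula: FV = PMT * ((1+r)^n - 1) / r
Growth factor: (1 + 0.0749)^2 = 1.15541
Numerator: 1.15541 - 1 = 0.15541
FV = $4,700.00 * 0.15541 / 0.0749 = $9,752.03

$9,752.03


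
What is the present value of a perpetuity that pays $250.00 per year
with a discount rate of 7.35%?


Formula: PV = C / r
Substituting: PV = $250.00 / 0.0735
PV = $3,401.36

$3,401.36


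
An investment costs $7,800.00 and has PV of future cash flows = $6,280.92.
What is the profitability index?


Formula: PI = PV(cash flows) / initial investment
Substituting: PI = $6,280.92 / $7,800.00
PI = 0.8052

0.8052


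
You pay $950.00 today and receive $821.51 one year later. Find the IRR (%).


Formula: IRR = C1/C0 - 1
Substituting: IRR = $821.51 / $950.00 - 1
Ratio: 0.864747 - 1 = -0.135253
IRR = -13.5253%

-13.5253%


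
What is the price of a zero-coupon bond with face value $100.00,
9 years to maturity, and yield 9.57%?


Formula: Price = FV / (1 + r)^n
Substituting: Price = $100.00 / (1 + 0.0957)^9
Discount factor: (1.0957)^9 = 2.276276
Price = $100.00 / 2.276276 = $43.93

$43.93


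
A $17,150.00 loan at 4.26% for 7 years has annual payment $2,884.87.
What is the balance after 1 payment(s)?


Formula: Balance = PV*(1+r)^k - PMT*((1+r)^k - 1)/r
Growth: (1 + 0.0426)^1 = 1.0426
Accumulated factor: ((1+r)^k - 1)/r = 1.0
Balance = $17,150.00 * 1.0426 - $2,884.87 * 1.0
Balance = $14,995.72

$14,995.72


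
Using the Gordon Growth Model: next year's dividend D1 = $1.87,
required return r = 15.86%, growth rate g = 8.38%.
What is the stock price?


Formula: P = D1 / (r - g)
Spread: r - g = 0.1586 - 0.0838 = 0.0748
Substituting: P = $1.87 / 0.0748
P = $25.00

$25.00


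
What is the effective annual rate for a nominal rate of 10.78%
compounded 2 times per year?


Formula: EAR = (1 + r/m)^m - 1
Period rate: r/m = 0.1078 / 2 = 0.0539
Compounding: (1 + 0.0539)^2 = 1.110705
EAR = 1.110705 - 1 = 0.110705

0.110705


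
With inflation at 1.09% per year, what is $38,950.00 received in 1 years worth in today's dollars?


Formula: Real value = nominal / (1 + inflation)^years
Price level: (1 + 0.0109)^1 = 1.0109
Real value = $38,950.00 / 1.0109 = $38,530.02

$38,530.02


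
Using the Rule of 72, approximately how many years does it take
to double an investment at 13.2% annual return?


Formula: Years ≈ 72 / r
Substituting: Years ≈ 72 / 13.2
Years ≈ 5.5

5.5 years


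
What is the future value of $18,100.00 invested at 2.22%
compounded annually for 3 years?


Formula: FV = P * (1 + r)^n
Substituting: FV = $18,100.00 * (1 + 0.0222)^3
Growth factor: (1.0222)^3 = 1.068089
FV = $18,100.00 * 1.068089 = $19,332.42

$19,332.42


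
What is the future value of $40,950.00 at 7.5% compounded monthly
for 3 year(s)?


Formula: FV = P * (1 + r/m)^(m*t)
Period rate: r/m = 0.075 / 12 = 0.00625
Total periods: m*t = 12 * 3 = 36
Growth factor: (1 + 0.00625)^36 = 1.251446
FV = $40,950.00 * 1.251446 = $51,246.72

$51,246.72


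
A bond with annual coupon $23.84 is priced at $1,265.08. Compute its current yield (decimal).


Formula: Current yield = annual coupon / price
Substituting: CY = $23.84 / $1,265.08
CY = 0.018845

0.018845


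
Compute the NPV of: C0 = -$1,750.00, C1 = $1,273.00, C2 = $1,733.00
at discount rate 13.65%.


Formula: NPV = C0 + C1/(1+r) + C2/(1+r)^2
Discount C1: $1,273.00 / (1 + 0.1365) = $1,120.11
Discount C2: $1,733.00 / (1 + 0.1365)^2 = $1,341.71
NPV = -$1,750.00 + $1,120.11 + $1,341.71 = $711.82

$711.82


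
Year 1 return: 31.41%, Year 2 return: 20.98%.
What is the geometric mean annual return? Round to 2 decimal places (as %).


Formula: Geometric mean = ((1+r1)*(1+r2))^(1/2) - 1
Product: (1 + 0.3141) * (1 + 0.2098) = 1.3141 * 1.2098 = 1.589798
Square root: 1.589798^0.5 = 1.260872
Geometric mean = 1.260872 - 1 = 0.260872
As percentage: 26.09%

26.09%


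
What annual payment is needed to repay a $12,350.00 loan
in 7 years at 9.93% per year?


Formula: PMT = PV * r / (1 - (1+r)^(-n))
Denominator: 1 - (1 + 0.0993)^(-7) = 0.48455
Numerator: $12,350.00 * 0.0993 = 1226.355
PMT = 1226.355 / 0.48455 = $2,530.91

$2,530.91


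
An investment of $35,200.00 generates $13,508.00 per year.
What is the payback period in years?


Formula: Payback = investment / annual cash flow
Substituting: Payback = $35,200.00 / $13,508.00
Payback = 2.6059 years

2.6059 years


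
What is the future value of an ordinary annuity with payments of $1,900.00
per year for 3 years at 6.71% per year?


Formula: FV = PMT * ((1+r)^n - 1) / r
Growth factor: (1 + 0.0671)^3 = 1.215109
Numerator: 1.215109 - 1 = 0.215109
FV = $1,900.00 * 0.215109 / 0.0671 = $6,091.02

$6,091.02


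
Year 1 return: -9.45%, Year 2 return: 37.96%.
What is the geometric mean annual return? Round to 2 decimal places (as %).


Formula: Geometric mean = ((1+r1)*(1+r2))^(1/2) - 1
Product: (1 + -0.0945) * (1 + 0.3796) = 0.9055 * 1.3796 = 1.249228
Square root: 1.249228^0.5 = 1.117689
Geometric mean = 1.117689 - 1 = 0.117689
As percentage: 11.77%

11.77%


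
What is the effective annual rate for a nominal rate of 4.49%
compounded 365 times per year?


Formula: EAR = (1 + r/m)^m - 1
Period rate: r/m = 0.0449 / 365 = 0.000123
Compounding: (1 + 0.000123)^365 = 1.04592
EAR = 1.04592 - 1 = 0.04592

0.04592
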